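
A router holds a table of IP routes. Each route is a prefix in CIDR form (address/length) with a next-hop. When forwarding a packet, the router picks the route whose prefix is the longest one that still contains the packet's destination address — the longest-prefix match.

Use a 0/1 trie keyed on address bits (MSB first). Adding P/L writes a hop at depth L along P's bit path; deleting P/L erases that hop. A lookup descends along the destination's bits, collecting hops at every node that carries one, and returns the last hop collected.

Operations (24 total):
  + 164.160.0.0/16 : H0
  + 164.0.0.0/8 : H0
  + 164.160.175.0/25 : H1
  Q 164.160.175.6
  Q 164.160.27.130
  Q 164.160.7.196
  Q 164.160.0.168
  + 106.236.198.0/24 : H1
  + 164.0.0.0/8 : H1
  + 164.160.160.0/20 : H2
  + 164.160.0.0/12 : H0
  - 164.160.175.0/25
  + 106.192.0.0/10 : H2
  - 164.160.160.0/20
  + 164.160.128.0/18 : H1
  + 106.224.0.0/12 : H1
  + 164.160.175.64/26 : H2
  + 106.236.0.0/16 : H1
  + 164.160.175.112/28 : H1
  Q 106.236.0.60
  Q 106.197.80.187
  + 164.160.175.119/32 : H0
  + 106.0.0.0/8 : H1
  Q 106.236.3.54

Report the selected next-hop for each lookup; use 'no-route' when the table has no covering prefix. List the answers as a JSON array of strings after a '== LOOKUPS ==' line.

Trace:
  add 164.160.0.0/16 -> H0 at depth 16
  add 164.0.0.0/8 -> H0 at depth 8
  add 164.160.175.0/25 -> H1 at depth 25
  lookup 164.160.175.6: bits 1010010010100000101011110 walk d0:-→d1:-→d2:-→d3:-→d4:-→d5:-→d6:-→d7:-→d8:H0→d9:-→d10:-→d11:-→d12:-→d13:-→d14:-→d15:-→d16:H0→d17:-→d18:-→d19:-→d20:-→d21:-→d22:-→d23:-→d24:-→d25:H1 -> H1
  lookup 164.160.27.130: bits 1010010010100000 walk d0:-→d1:-→d2:-→d3:-→d4:-→d5:-→d6:-→d7:-→d8:H0→d9:-→d10:-→d11:-→d12:-→d13:-→d14:-→d15:-→d16:H0 -> H0
  lookup 164.160.7.196: bits 1010010010100000 walk d0:-→d1:-→d2:-→d3:-→d4:-→d5:-→d6:-→d7:-→d8:H0→d9:-→d10:-→d11:-→d12:-→d13:-→d14:-→d15:-→d16:H0 -> H0
  lookup 164.160.0.168: bits 1010010010100000 walk d0:-→d1:-→d2:-→d3:-→d4:-→d5:-→d6:-→d7:-→d8:H0→d9:-→d10:-→d11:-→d12:-→d13:-→d14:-→d15:-→d16:H0 -> H0
  add 106.236.198.0/24 -> H1 at depth 24
  add 164.0.0.0/8 -> H1 at depth 8
  add 164.160.160.0/20 -> H2 at depth 20
  add 164.160.0.0/12 -> H0 at depth 12
  del 164.160.175.0/25 (clear depth 25)
  add 106.192.0.0/10 -> H2 at depth 10
  del 164.160.160.0/20 (clear depth 20)
  add 164.160.128.0/18 -> H1 at depth 18
  add 106.224.0.0/12 -> H1 at depth 12
  add 164.160.175.64/26 -> H2 at depth 26
  add 106.236.0.0/16 -> H1 at depth 16
  add 164.160.175.112/28 -> H1 at depth 28
  lookup 106.236.0.60: bits 0110101011101100 walk d0:-→d1:-→d2:-→d3:-→d4:-→d5:-→d6:-→d7:-→d8:-→d9:-→d10:H2→d11:-→d12:H1→d13:-→d14:-→d15:-→d16:H1 -> H1
  lookup 106.197.80.187: bits 0110101011 walk d0:-→d1:-→d2:-→d3:-→d4:-→d5:-→d6:-→d7:-→d8:-→d9:-→d10:H2 -> H2
  add 164.160.175.119/32 -> H0 at depth 32
  add 106.0.0.0/8 -> H1 at depth 8
  lookup 106.236.3.54: bits 0110101011101100 walk d0:-→d1:-→d2:-→d3:-→d4:-→d5:-→d6:-→d7:-→d8:H1→d9:-→d10:H2→d11:-→d12:H1→d13:-→d14:-→d15:-→d16:H1 -> H1

== LOOKUPS ==
["H1","H0","H0","H0","H1","H2","H1"]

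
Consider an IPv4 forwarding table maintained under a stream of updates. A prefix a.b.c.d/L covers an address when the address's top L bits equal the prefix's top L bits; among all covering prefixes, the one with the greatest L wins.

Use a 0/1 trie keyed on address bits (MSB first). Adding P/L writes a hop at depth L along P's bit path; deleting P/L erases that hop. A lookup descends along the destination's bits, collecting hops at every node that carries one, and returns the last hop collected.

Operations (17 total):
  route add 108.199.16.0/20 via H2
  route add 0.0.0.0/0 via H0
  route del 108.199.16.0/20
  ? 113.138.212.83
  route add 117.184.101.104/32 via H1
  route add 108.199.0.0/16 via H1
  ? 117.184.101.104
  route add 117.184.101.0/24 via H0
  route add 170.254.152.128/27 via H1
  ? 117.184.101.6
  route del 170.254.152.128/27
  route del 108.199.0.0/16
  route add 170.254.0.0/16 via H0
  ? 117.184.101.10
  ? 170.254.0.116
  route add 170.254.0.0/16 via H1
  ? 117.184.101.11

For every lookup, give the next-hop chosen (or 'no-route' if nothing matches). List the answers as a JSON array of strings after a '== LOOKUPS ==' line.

Trace:
  add 108.199.16.0/20 -> H2 at depth 20
  add 0.0.0.0/0 -> H0 at depth 0
  del 108.199.16.0/20 (clear depth 20)
  ? 113.138.212.83  path d0:H0→d1:-→d2:-→d3:-  best=H0
  add 117.184.101.104/32 -> H1 at depth 32
  add 108.199.0.0/16 -> H1 at depth 16
  ? 117.184.101.104  path d0:H0→d1:-→d2:-→d3:-→d4:-→d5:-→d6:-→d7:-→d8:-→d9:-→d10:-→d11:-→d12:-→d13:-→d14:-→d15:-→d16:-→d17:-→d18:-→d19:-→d20:-→d21:-→d22:-→d23:-→d24:-→d25:-→d26:-→d27:-→d28:-→d29:-→d30:-→d31:-→d32:H1  best=H1
  add 117.184.101.0/24 -> H0 at depth 24
  add 170.254.152.128/27 -> H1 at depth 27
  ? 117.184.101.6  path d0:H0→d1:-→d2:-→d3:-→d4:-→d5:-→d6:-→d7:-→d8:-→d9:-→d10:-→d11:-→d12:-→d13:-→d14:-→d15:-→d16:-→d17:-→d18:-→d19:-→d20:-→d21:-→d22:-→d23:-→d24:H0→d25:-  best=H0
  del 170.254.152.128/27 (clear depth 27)
  del 108.199.0.0/16 (clear depth 16)
  add 170.254.0.0/16 -> H0 at depth 16
  ? 117.184.101.10  path d0:H0→d1:-→d2:-→d3:-→d4:-→d5:-→d6:-→d7:-→d8:-→d9:-→d10:-→d11:-→d12:-→d13:-→d14:-→d15:-→d16:-→d17:-→d18:-→d19:-→d20:-→d21:-→d22:-→d23:-→d24:H0→d25:-  best=H0
  ? 170.254.0.116  path d0:H0→d1:-→d2:-→d3:-→d4:-→d5:-→d6:-→d7:-→d8:-→d9:-→d10:-→d11:-→d12:-→d13:-→d14:-→d15:-→d16:H0  best=H0
  add 170.254.0.0/16 -> H1 at depth 16
  ? 117.184.101.11  path d0:H0→d1:-→d2:-→d3:-→d4:-→d5:-→d6:-→d7:-→d8:-→d9:-→d10:-→d11:-→d12:-→d13:-→d14:-→d15:-→d16:-→d17:-→d18:-→d19:-→d20:-→d21:-→d22:-→d23:-→d24:H0→d25:-  best=H0

== LOOKUPS ==
["H0","H1","H0","H0","H0","H0"]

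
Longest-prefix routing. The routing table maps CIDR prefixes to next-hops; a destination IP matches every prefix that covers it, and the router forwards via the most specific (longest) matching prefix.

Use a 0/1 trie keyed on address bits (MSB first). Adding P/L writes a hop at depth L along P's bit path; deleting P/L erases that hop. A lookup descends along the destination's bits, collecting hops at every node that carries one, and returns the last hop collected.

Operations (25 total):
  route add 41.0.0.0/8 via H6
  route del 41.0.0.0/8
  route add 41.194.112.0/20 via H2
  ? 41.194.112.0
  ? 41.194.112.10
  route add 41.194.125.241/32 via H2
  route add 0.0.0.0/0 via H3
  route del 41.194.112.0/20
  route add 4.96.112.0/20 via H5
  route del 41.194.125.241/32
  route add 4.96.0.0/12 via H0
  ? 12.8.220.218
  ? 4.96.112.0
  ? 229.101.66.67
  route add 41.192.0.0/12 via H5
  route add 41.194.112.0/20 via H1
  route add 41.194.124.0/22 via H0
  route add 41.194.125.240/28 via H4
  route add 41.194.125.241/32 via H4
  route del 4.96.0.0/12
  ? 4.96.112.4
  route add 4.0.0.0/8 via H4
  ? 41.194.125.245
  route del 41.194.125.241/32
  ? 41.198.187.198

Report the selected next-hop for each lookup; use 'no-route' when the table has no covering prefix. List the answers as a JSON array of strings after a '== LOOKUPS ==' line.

Process each operation:
  + 41.0.0.0/8 (H6) depth=8
  del 41.0.0.0/8 (clear depth 8)
  + 41.194.112.0/20 (H2) depth=20
  ? 41.194.112.0  path d0:-→d1:-→d2:-→d3:-→d4:-→d5:-→d6:-→d7:-→d8:-→d9:-→d10:-→d11:-→d12:-→d13:-→d14:-→d15:-→d16:-→d17:-→d18:-→d19:-→d20:H2  best=H2
  ? 41.194.112.10  path d0:-→d1:-→d2:-→d3:-→d4:-→d5:-→d6:-→d7:-→d8:-→d9:-→d10:-→d11:-→d12:-→d13:-→d14:-→d15:-→d16:-→d17:-→d18:-→d19:-→d20:H2  best=H2
  + 41.194.125.241/32 (H2) depth=32
  + 0.0.0.0/0 (H3) depth=0
  del 41.194.112.0/20 (clear depth 20)
  + 4.96.112.0/20 (H5) depth=20
  del 41.194.125.241/32 (clear depth 32)
  + 4.96.0.0/12 (H0) depth=12
  ? 12.8.220.218  path d0:H3→d1:-→d2:-→d3:-→d4:-  best=H3
  ? 4.96.112.0  path d0:H3→d1:-→d2:-→d3:-→d4:-→d5:-→d6:-→d7:-→d8:-→d9:-→d10:-→d11:-→d12:H0→d13:-→d14:-→d15:-→d16:-→d17:-→d18:-→d19:-→d20:H5  best=H5
  ? 229.101.66.67  path d0:H3  best=H3
  + 41.192.0.0/12 (H5) depth=12
  + 41.194.112.0/20 (H1) depth=20
  + 41.194.124.0/22 (H0) depth=22
  + 41.194.125.240/28 (H4) depth=28
  + 41.194.125.241/32 (H4) depth=32
  del 4.96.0.0/12 (clear depth 12)
  ? 4.96.112.4  path d0:H3→d1:-→d2:-→d3:-→d4:-→d5:-→d6:-→d7:-→d8:-→d9:-→d10:-→d11:-→d12:-→d13:-→d14:-→d15:-→d16:-→d17:-→d18:-→d19:-→d20:H5  best=H5
  + 4.0.0.0/8 (H4) depth=8
  ? 41.194.125.245  path d0:H3→d1:-→d2:-→d3:-→d4:-→d5:-→d6:-→d7:-→d8:-→d9:-→d10:-→d11:-→d12:H5→d13:-→d14:-→d15:-→d16:-→d17:-→d18:-→d19:-→d20:H1→d21:-→d22:H0→d23:-→d24:-→d25:-→d26:-→d27:-→d28:H4→d29:-  best=H4
  del 41.194.125.241/32 (clear depth 32)
  ? 41.198.187.198  path d0:H3→d1:-→d2:-→d3:-→d4:-→d5:-→d6:-→d7:-→d8:-→d9:-→d10:-→d11:-→d12:H5→d13:-  best=H5

== LOOKUPS ==
["H2","H2","H3","H5","H3","H5","H4","H5"]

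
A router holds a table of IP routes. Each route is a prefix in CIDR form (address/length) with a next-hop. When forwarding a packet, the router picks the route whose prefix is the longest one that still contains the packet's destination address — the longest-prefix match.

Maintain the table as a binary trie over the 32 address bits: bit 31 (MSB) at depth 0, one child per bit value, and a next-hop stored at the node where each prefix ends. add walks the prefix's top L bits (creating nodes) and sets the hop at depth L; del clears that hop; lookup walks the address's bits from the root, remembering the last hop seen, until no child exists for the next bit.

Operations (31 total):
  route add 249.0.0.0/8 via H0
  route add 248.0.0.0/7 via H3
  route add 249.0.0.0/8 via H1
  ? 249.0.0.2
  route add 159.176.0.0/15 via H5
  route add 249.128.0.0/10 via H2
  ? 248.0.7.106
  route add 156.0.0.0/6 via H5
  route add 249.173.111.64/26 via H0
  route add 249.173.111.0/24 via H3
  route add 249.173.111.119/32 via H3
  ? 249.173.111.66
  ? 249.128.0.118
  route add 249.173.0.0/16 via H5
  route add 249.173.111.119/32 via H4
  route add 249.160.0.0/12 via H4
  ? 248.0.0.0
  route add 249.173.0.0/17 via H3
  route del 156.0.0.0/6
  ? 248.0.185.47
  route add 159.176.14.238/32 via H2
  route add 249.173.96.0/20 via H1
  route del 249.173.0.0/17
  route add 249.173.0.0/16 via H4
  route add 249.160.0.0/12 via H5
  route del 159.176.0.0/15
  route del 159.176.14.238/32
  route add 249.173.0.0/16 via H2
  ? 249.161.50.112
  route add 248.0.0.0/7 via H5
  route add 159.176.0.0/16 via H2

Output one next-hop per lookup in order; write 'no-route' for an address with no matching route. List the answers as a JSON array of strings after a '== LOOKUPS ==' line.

Apply in order:
  + 249.0.0.0/8 (H0) depth=8
  + 248.0.0.0/7 (H3) depth=7
  + 249.0.0.0/8 (H1) depth=8
  lookup 249.0.0.2: bits 11111001 walk d0:-→d1:-→d2:-→d3:-→d4:-→d5:-→d6:-→d7:H3→d8:H1 -> H1
  + 159.176.0.0/15 (H5) depth=15
  + 249.128.0.0/10 (H2) depth=10
  lookup 248.0.7.106: bits 1111100 walk d0:-→d1:-→d2:-→d3:-→d4:-→d5:-→d6:-→d7:H3 -> H3
  + 156.0.0.0/6 (H5) depth=6
  + 249.173.111.64/26 (H0) depth=26
  + 249.173.111.0/24 (H3) depth=24
  + 249.173.111.119/32 (H3) depth=32
  lookup 249.173.111.66: bits 11111001101011010110111101 walk d0:-→d1:-→d2:-→d3:-→d4:-→d5:-→d6:-→d7:H3→d8:H1→d9:-→d10:H2→d11:-→d12:-→d13:-→d14:-→d15:-→d16:-→d17:-→d18:-→d19:-→d20:-→d21:-→d22:-→d23:-→d24:H3→d25:-→d26:H0 -> H0
  lookup 249.128.0.118: bits 1111100110 walk d0:-→d1:-→d2:-→d3:-→d4:-→d5:-→d6:-→d7:H3→d8:H1→d9:-→d10:H2 -> H2
  + 249.173.0.0/16 (H5) depth=16
  + 249.173.111.119/32 (H4) depth=32
  + 249.160.0.0/12 (H4) depth=12
  lookup 248.0.0.0: bits 1111100 walk d0:-→d1:-→d2:-→d3:-→d4:-→d5:-→d6:-→d7:H3 -> H3
  + 249.173.0.0/17 (H3) depth=17
  - 156.0.0.0/6 clear@6
  lookup 248.0.185.47: bits 1111100 walk d0:-→d1:-→d2:-→d3:-→d4:-→d5:-→d6:-→d7:H3 -> H3
  + 159.176.14.238/32 (H2) depth=32
  + 249.173.96.0/20 (H1) depth=20
  - 249.173.0.0/17 clear@17
  + 249.173.0.0/16 (H4) depth=16
  + 249.160.0.0/12 (H5) depth=12
  - 159.176.0.0/15 clear@15
  - 159.176.14.238/32 clear@32
  + 249.173.0.0/16 (H2) depth=16
  lookup 249.161.50.112: bits 111110011010 walk d0:-→d1:-→d2:-→d3:-→d4:-→d5:-→d6:-→d7:H3→d8:H1→d9:-→d10:H2→d11:-→d12:H5 -> H5
  + 248.0.0.0/7 (H5) depth=7
  + 159.176.0.0/16 (H2) depth=16

== LOOKUPS ==
["H1","H3","H0","H2","H3","H3","H5"]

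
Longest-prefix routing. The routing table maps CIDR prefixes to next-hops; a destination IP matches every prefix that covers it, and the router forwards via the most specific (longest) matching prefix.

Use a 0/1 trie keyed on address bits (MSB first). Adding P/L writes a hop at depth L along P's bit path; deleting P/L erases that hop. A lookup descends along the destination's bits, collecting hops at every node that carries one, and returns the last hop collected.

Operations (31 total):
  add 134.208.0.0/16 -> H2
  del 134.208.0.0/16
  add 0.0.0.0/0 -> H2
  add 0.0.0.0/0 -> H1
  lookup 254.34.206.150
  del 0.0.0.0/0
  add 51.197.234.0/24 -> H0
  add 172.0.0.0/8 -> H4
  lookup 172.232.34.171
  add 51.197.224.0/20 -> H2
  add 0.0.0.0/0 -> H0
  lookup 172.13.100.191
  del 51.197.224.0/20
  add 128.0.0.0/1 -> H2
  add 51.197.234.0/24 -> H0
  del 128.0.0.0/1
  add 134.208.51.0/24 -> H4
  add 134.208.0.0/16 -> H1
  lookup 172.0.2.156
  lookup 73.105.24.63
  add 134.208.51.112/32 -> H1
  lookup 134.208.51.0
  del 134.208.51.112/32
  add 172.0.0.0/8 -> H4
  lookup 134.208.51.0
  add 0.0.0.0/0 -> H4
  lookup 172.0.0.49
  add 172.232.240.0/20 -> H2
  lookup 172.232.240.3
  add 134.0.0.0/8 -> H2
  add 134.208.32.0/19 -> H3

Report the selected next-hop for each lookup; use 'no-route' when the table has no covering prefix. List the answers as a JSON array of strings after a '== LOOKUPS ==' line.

Trace:
  + 134.208.0.0/16 (H2) depth=16
  - 134.208.0.0/16 clear@16
  + 0.0.0.0/0 (H2) depth=0
  + 0.0.0.0/0 (H1) depth=0
  Q 254.34.206.150: descend 1 ; hops seen [H1] ; pick H1
  - 0.0.0.0/0 clear@0
  + 51.197.234.0/24 (H0) depth=24
  + 172.0.0.0/8 (H4) depth=8
  Q 172.232.34.171: descend 10101100 ; hops seen [H4] ; pick H4
  + 51.197.224.0/20 (H2) depth=20
  + 0.0.0.0/0 (H0) depth=0
  Q 172.13.100.191: descend 10101100 ; hops seen [H0,H4] ; pick H4
  - 51.197.224.0/20 clear@20
  + 128.0.0.0/1 (H2) depth=1
  + 51.197.234.0/24 (H0) depth=24
  - 128.0.0.0/1 clear@1
  + 134.208.51.0/24 (H4) depth=24
  + 134.208.0.0/16 (H1) depth=16
  Q 172.0.2.156: descend 10101100 ; hops seen [H0,H4] ; pick H4
  Q 73.105.24.63: descend 0 ; hops seen [H0] ; pick H0
  + 134.208.51.112/32 (H1) depth=32
  Q 134.208.51.0: descend 1000011011010000001100110 ; hops seen [H0,H1,H4] ; pick H4
  - 134.208.51.112/32 clear@32
  + 172.0.0.0/8 (H4) depth=8
  Q 134.208.51.0: descend 1000011011010000001100110 ; hops seen [H0,H1,H4] ; pick H4
  + 0.0.0.0/0 (H4) depth=0
  Q 172.0.0.49: descend 10101100 ; hops seen [H4,H4] ; pick H4
  + 172.232.240.0/20 (H2) depth=20
  Q 172.232.240.3: descend 10101100111010001111 ; hops seen [H4,H4,H2] ; pick H2
  + 134.0.0.0/8 (H2) depth=8
  + 134.208.32.0/19 (H3) depth=19

== LOOKUPS ==
["H1","H4","H4","H4","H0","H4","H4","H4","H2"]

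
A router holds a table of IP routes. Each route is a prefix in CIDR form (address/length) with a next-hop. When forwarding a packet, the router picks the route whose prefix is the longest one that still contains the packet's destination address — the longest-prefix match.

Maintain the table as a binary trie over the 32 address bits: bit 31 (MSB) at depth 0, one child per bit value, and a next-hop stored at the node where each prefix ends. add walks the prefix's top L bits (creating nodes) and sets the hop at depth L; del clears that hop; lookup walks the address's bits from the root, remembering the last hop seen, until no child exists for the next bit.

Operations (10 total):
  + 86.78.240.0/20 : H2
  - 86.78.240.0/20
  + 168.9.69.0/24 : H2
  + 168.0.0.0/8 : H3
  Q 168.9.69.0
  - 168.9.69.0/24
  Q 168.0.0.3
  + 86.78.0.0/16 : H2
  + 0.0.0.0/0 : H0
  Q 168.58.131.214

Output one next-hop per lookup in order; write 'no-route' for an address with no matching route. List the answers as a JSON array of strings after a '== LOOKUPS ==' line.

Apply in order:
  add 86.78.240.0/20 -> H2 at depth 20
  del 86.78.240.0/20 (clear depth 20)
  add 168.9.69.0/24 -> H2 at depth 24
  add 168.0.0.0/8 -> H3 at depth 8
  lookup 168.9.69.0: bits 101010000000100101000101 walk d0:-→d1:-→d2:-→d3:-→d4:-→d5:-→d6:-→d7:-→d8:H3→d9:-→d10:-→d11:-→d12:-→d13:-→d14:-→d15:-→d16:-→d17:-→d18:-→d19:-→d20:-→d21:-→d22:-→d23:-→d24:H2 -> H2
  del 168.9.69.0/24 (clear depth 24)
  lookup 168.0.0.3: bits 101010000000 walk d0:-→d1:-→d2:-→d3:-→d4:-→d5:-→d6:-→d7:-→d8:H3→d9:-→d10:-→d11:-→d12:- -> H3
  add 86.78.0.0/16 -> H2 at depth 16
  add 0.0.0.0/0 -> H0 at depth 0
  lookup 168.58.131.214: bits 1010100000 walk d0:H0→d1:-→d2:-→d3:-→d4:-→d5:-→d6:-→d7:-→d8:H3→d9:-→d10:- -> H3

== LOOKUPS ==
["H2","H3","H3"]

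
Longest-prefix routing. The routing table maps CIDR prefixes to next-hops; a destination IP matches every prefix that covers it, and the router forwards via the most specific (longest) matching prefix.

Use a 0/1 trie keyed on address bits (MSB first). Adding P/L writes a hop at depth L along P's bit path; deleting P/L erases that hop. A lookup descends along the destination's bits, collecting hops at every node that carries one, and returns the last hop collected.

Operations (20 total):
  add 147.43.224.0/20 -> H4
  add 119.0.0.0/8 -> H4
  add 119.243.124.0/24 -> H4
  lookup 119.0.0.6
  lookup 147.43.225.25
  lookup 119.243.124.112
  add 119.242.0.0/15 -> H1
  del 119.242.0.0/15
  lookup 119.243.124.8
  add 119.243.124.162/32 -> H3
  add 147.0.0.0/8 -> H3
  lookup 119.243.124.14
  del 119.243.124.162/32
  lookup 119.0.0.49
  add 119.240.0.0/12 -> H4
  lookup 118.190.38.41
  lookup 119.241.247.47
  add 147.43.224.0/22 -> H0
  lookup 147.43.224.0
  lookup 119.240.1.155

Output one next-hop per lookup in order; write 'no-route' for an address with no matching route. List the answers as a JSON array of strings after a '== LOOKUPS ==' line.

Trace:
  add 147.43.224.0/20 -> H4 at depth 20
  add 119.0.0.0/8 -> H4 at depth 8
  add 119.243.124.0/24 -> H4 at depth 24
  Q 119.0.0.6: descend 01110111 ; hops seen [H4] ; pick H4
  Q 147.43.225.25: descend 10010011001010111110 ; hops seen [H4] ; pick H4
  Q 119.243.124.112: descend 011101111111001101111100 ; hops seen [H4,H4] ; pick H4
  add 119.242.0.0/15 -> H1 at depth 15
  del 119.242.0.0/15 (clear depth 15)
  Q 119.243.124.8: descend 011101111111001101111100 ; hops seen [H4,H4] ; pick H4
  add 119.243.124.162/32 -> H3 at depth 32
  add 147.0.0.0/8 -> H3 at depth 8
  Q 119.243.124.14: descend 011101111111001101111100 ; hops seen [H4,H4] ; pick H4
  del 119.243.124.162/32 (clear depth 32)
  Q 119.0.0.49: descend 01110111 ; hops seen [H4] ; pick H4
  add 119.240.0.0/12 -> H4 at depth 12
  Q 118.190.38.41: descend 0111011 ; hops seen [∅] ; pick no-route
  Q 119.241.247.47: descend 01110111111100 ; hops seen [H4,H4] ; pick H4
  add 147.43.224.0/22 -> H0 at depth 22
  Q 147.43.224.0: descend 1001001100101011111000 ; hops seen [H3,H4,H0] ; pick H0
  Q 119.240.1.155: descend 01110111111100 ; hops seen [H4,H4] ; pick H4

== LOOKUPS ==
["H4","H4","H4","H4","H4","H4","no-route","H4","H0","H4"]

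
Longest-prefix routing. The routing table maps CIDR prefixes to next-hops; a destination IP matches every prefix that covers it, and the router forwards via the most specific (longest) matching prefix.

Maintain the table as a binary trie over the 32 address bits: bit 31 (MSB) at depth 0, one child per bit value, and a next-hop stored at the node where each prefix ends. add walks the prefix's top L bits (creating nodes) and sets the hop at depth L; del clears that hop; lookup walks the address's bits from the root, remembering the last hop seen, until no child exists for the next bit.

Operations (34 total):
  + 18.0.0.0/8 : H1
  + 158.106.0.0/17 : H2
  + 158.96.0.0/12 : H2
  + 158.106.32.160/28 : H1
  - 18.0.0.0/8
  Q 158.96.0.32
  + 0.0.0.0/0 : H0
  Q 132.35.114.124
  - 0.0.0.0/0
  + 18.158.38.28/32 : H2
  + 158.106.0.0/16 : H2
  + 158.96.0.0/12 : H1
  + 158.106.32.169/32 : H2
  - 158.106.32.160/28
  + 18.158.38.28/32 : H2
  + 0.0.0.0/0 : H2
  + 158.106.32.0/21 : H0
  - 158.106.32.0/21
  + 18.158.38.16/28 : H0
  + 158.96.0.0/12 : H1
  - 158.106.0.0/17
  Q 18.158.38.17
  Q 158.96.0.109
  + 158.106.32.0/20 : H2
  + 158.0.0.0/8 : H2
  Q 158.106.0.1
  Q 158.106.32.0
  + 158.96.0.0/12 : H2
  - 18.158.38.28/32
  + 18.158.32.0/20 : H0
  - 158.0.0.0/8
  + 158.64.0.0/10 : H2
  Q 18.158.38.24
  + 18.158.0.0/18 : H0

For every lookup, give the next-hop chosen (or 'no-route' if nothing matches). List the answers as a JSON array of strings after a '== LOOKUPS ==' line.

Apply in order:
  add 18.0.0.0/8 -> H1 at depth 8
  add 158.106.0.0/17 -> H2 at depth 17
  add 158.96.0.0/12 -> H2 at depth 12
  add 158.106.32.160/28 -> H1 at depth 28
  del 18.0.0.0/8 (clear depth 8)
  ? 158.96.0.32  path d0:-→d1:-→d2:-→d3:-→d4:-→d5:-→d6:-→d7:-→d8:-→d9:-→d10:-→d11:-→d12:H2  best=H2
  add 0.0.0.0/0 -> H0 at depth 0
  ? 132.35.114.124  path d0:H0→d1:-→d2:-→d3:-  best=H0
  del 0.0.0.0/0 (clear depth 0)
  add 18.158.38.28/32 -> H2 at depth 32
  add 158.106.0.0/16 -> H2 at depth 16
  add 158.96.0.0/12 -> H1 at depth 12
  add 158.106.32.169/32 -> H2 at depth 32
  del 158.106.32.160/28 (clear depth 28)
  add 18.158.38.28/32 -> H2 at depth 32
  add 0.0.0.0/0 -> H2 at depth 0
  add 158.106.32.0/21 -> H0 at depth 21
  del 158.106.32.0/21 (clear depth 21)
  add 18.158.38.16/28 -> H0 at depth 28
  add 158.96.0.0/12 -> H1 at depth 12
  del 158.106.0.0/17 (clear depth 17)
  ? 18.158.38.17  path d0:H2→d1:-→d2:-→d3:-→d4:-→d5:-→d6:-→d7:-→d8:-→d9:-→d10:-→d11:-→d12:-→d13:-→d14:-→d15:-→d16:-→d17:-→d18:-→d19:-→d20:-→d21:-→d22:-→d23:-→d24:-→d25:-→d26:-→d27:-→d28:H0  best=H0
  ? 158.96.0.109  path d0:H2→d1:-→d2:-→d3:-→d4:-→d5:-→d6:-→d7:-→d8:-→d9:-→d10:-→d11:-→d12:H1  best=H1
  add 158.106.32.0/20 -> H2 at depth 20
  add 158.0.0.0/8 -> H2 at depth 8
  ? 158.106.0.1  path d0:H2→d1:-→d2:-→d3:-→d4:-→d5:-→d6:-→d7:-→d8:H2→d9:-→d10:-→d11:-→d12:H1→d13:-→d14:-→d15:-→d16:H2→d17:-→d18:-  best=H2
  ? 158.106.32.0  path d0:H2→d1:-→d2:-→d3:-→d4:-→d5:-→d6:-→d7:-→d8:H2→d9:-→d10:-→d11:-→d12:H1→d13:-→d14:-→d15:-→d16:H2→d17:-→d18:-→d19:-→d20:H2→d21:-→d22:-→d23:-→d24:-  best=H2
  add 158.96.0.0/12 -> H2 at depth 12
  del 18.158.38.28/32 (clear depth 32)
  add 18.158.32.0/20 -> H0 at depth 20
  del 158.0.0.0/8 (clear depth 8)
  add 158.64.0.0/10 -> H2 at depth 10
  ? 18.158.38.24  path d0:H2→d1:-→d2:-→d3:-→d4:-→d5:-→d6:-→d7:-→d8:-→d9:-→d10:-→d11:-→d12:-→d13:-→d14:-→d15:-→d16:-→d17:-→d18:-→d19:-→d20:H0→d21:-→d22:-→d23:-→d24:-→d25:-→d26:-→d27:-→d28:H0→d29:-  best=H0
  add 18.158.0.0/18 -> H0 at depth 18

== LOOKUPS ==
["H2","H0","H0","H1","H2","H2","H0"]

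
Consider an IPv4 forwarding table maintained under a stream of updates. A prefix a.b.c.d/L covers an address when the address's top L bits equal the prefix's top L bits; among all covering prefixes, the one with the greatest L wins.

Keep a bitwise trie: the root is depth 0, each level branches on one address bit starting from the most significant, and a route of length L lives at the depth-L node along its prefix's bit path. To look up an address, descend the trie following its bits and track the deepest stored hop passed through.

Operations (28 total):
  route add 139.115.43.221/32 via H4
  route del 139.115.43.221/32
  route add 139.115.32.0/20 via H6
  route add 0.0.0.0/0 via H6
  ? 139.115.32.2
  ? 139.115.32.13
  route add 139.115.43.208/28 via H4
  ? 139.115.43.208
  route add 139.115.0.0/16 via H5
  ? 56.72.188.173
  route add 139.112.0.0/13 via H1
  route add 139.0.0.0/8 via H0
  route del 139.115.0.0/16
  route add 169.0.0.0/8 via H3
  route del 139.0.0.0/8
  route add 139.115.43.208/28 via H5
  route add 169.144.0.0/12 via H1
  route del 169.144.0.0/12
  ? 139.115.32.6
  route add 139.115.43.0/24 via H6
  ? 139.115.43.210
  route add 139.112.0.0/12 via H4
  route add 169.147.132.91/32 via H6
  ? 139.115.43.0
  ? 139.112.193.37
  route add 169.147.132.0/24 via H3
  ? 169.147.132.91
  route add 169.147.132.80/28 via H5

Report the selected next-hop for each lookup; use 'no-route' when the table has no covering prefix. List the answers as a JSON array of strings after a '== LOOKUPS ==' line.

Apply in order:
  + 139.115.43.221/32 (H4) depth=32
  del 139.115.43.221/32 (clear depth 32)
  + 139.115.32.0/20 (H6) depth=20
  + 0.0.0.0/0 (H6) depth=0
  lookup 139.115.32.2: bits 10001011011100110010 walk d0:H6→d1:-→d2:-→d3:-→d4:-→d5:-→d6:-→d7:-→d8:-→d9:-→d10:-→d11:-→d12:-→d13:-→d14:-→d15:-→d16:-→d17:-→d18:-→d19:-→d20:H6 -> H6
  lookup 139.115.32.13: bits 10001011011100110010 walk d0:H6→d1:-→d2:-→d3:-→d4:-→d5:-→d6:-→d7:-→d8:-→d9:-→d10:-→d11:-→d12:-→d13:-→d14:-→d15:-→d16:-→d17:-→d18:-→d19:-→d20:H6 -> H6
  + 139.115.43.208/28 (H4) depth=28
  lookup 139.115.43.208: bits 1000101101110011001010111101 walk d0:H6→d1:-→d2:-→d3:-→d4:-→d5:-→d6:-→d7:-→d8:-→d9:-→d10:-→d11:-→d12:-→d13:-→d14:-→d15:-→d16:-→d17:-→d18:-→d19:-→d20:H6→d21:-→d22:-→d23:-→d24:-→d25:-→d26:-→d27:-→d28:H4 -> H4
  + 139.115.0.0/16 (H5) depth=16
  lookup 56.72.188.173: bits ε walk d0:H6 -> H6
  + 139.112.0.0/13 (H1) depth=13
  + 139.0.0.0/8 (H0) depth=8
  del 139.115.0.0/16 (clear depth 16)
  + 169.0.0.0/8 (H3) depth=8
  del 139.0.0.0/8 (clear depth 8)
  + 139.115.43.208/28 (H5) depth=28
  + 169.144.0.0/12 (H1) depth=12
  del 169.144.0.0/12 (clear depth 12)
  lookup 139.115.32.6: bits 10001011011100110010 walk d0:H6→d1:-→d2:-→d3:-→d4:-→d5:-→d6:-→d7:-→d8:-→d9:-→d10:-→d11:-→d12:-→d13:H1→d14:-→d15:-→d16:-→d17:-→d18:-→d19:-→d20:H6 -> H6
  + 139.115.43.0/24 (H6) depth=24
  lookup 139.115.43.210: bits 1000101101110011001010111101 walk d0:H6→d1:-→d2:-→d3:-→d4:-→d5:-→d6:-→d7:-→d8:-→d9:-→d10:-→d11:-→d12:-→d13:H1→d14:-→d15:-→d16:-→d17:-→d18:-→d19:-→d20:H6→d21:-→d22:-→d23:-→d24:H6→d25:-→d26:-→d27:-→d28:H5 -> H5
  + 139.112.0.0/12 (H4) depth=12
  + 169.147.132.91/32 (H6) depth=32
  lookup 139.115.43.0: bits 100010110111001100101011 walk d0:H6→d1:-→d2:-→d3:-→d4:-→d5:-→d6:-→d7:-→d8:-→d9:-→d10:-→d11:-→d12:H4→d13:H1→d14:-→d15:-→d16:-→d17:-→d18:-→d19:-→d20:H6→d21:-→d22:-→d23:-→d24:H6 -> H6
  lookup 139.112.193.37: bits 10001011011100 walk d0:H6→d1:-→d2:-→d3:-→d4:-→d5:-→d6:-→d7:-→d8:-→d9:-→d10:-→d11:-→d12:H4→d13:H1→d14:- -> H1
  + 169.147.132.0/24 (H3) depth=24
  lookup 169.147.132.91: bits 10101001100100111000010001011011 walk d0:H6→d1:-→d2:-→d3:-→d4:-→d5:-→d6:-→d7:-→d8:H3→d9:-→d10:-→d11:-→d12:-→d13:-→d14:-→d15:-→d16:-→d17:-→d18:-→d19:-→d20:-→d21:-→d22:-→d23:-→d24:H3→d25:-→d26:-→d27:-→d28:-→d29:-→d30:-→d31:-→d32:H6 -> H6
  + 169.147.132.80/28 (H5) depth=28

== LOOKUPS ==
["H6","H6","H4","H6","H6","H5","H6","H1","H6"]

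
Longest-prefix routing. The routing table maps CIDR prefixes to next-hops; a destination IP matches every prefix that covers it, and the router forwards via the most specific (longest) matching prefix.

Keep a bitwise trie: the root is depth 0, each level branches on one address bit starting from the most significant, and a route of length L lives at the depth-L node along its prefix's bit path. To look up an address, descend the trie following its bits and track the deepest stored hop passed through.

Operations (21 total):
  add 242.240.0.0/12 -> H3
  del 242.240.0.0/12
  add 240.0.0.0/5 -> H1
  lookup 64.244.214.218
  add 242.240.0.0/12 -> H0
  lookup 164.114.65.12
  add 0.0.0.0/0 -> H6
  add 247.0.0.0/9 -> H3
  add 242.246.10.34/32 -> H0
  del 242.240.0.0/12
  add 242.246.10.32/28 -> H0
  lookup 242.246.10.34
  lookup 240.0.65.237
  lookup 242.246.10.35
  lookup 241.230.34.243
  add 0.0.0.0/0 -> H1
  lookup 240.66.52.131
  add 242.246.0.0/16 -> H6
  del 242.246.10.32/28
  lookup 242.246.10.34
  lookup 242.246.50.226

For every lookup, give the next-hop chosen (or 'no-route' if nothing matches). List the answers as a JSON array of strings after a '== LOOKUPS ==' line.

Trace:
  + 242.240.0.0/12 (H3) depth=12
  del 242.240.0.0/12 (clear depth 12)
  + 240.0.0.0/5 (H1) depth=5
  ? 64.244.214.218  path d0:-  best=no-route
  + 242.240.0.0/12 (H0) depth=12
  ? 164.114.65.12  path d0:-→d1:-  best=no-route
  + 0.0.0.0/0 (H6) depth=0
  + 247.0.0.0/9 (H3) depth=9
  + 242.246.10.34/32 (H0) depth=32
  del 242.240.0.0/12 (clear depth 12)
  + 242.246.10.32/28 (H0) depth=28
  ? 242.246.10.34  path d0:H6→d1:-→d2:-→d3:-→d4:-→d5:H1→d6:-→d7:-→d8:-→d9:-→d10:-→d11:-→d12:-→d13:-→d14:-→d15:-→d16:-→d17:-→d18:-→d19:-→d20:-→d21:-→d22:-→d23:-→d24:-→d25:-→d26:-→d27:-→d28:H0→d29:-→d30:-→d31:-→d32:H0  best=H0
  ? 240.0.65.237  path d0:H6→d1:-→d2:-→d3:-→d4:-→d5:H1→d6:-  best=H1
  ? 242.246.10.35  path d0:H6→d1:-→d2:-→d3:-→d4:-→d5:H1→d6:-→d7:-→d8:-→d9:-→d10:-→d11:-→d12:-→d13:-→d14:-→d15:-→d16:-→d17:-→d18:-→d19:-→d20:-→d21:-→d22:-→d23:-→d24:-→d25:-→d26:-→d27:-→d28:H0→d29:-→d30:-→d31:-  best=H0
  ? 241.230.34.243  path d0:H6→d1:-→d2:-→d3:-→d4:-→d5:H1→d6:-  best=H1
  + 0.0.0.0/0 (H1) depth=0
  ? 240.66.52.131  path d0:H1→d1:-→d2:-→d3:-→d4:-→d5:H1→d6:-  best=H1
  + 242.246.0.0/16 (H6) depth=16
  del 242.246.10.32/28 (clear depth 28)
  ? 242.246.10.34  path d0:H1→d1:-→d2:-→d3:-→d4:-→d5:H1→d6:-→d7:-→d8:-→d9:-→d10:-→d11:-→d12:-→d13:-→d14:-→d15:-→d16:H6→d17:-→d18:-→d19:-→d20:-→d21:-→d22:-→d23:-→d24:-→d25:-→d26:-→d27:-→d28:-→d29:-→d30:-→d31:-→d32:H0  best=H0
  ? 242.246.50.226  path d0:H1→d1:-→d2:-→d3:-→d4:-→d5:H1→d6:-→d7:-→d8:-→d9:-→d10:-→d11:-→d12:-→d13:-→d14:-→d15:-→d16:H6→d17:-→d18:-  best=H6

== LOOKUPS ==
["no-route","no-route","H0","H1","H0","H1","H1","H0","H6"]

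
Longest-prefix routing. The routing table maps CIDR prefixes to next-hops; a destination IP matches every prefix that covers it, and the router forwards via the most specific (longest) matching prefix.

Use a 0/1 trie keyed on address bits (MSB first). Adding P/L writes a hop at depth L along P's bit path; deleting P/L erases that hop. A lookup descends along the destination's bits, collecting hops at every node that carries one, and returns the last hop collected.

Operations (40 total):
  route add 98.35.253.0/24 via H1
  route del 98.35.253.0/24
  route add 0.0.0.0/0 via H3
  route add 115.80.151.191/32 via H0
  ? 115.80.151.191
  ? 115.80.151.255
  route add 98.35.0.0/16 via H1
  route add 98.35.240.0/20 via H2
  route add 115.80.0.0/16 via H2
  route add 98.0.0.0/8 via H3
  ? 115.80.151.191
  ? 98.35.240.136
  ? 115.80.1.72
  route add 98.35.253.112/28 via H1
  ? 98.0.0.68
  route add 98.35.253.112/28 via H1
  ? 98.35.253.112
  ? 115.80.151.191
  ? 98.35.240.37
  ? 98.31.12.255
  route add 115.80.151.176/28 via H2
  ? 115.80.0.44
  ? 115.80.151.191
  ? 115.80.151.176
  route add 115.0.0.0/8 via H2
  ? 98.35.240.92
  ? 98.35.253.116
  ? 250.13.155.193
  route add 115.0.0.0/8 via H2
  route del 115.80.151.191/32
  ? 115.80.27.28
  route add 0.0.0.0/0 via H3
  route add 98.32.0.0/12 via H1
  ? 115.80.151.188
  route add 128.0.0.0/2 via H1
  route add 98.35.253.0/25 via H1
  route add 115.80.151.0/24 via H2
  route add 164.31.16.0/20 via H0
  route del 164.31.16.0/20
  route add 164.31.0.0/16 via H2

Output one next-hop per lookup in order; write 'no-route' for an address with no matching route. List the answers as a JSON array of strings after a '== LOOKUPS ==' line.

Process each operation:
  + 98.35.253.0/24 (H1) depth=24
  del 98.35.253.0/24 (clear depth 24)
  + 0.0.0.0/0 (H3) depth=0
  + 115.80.151.191/32 (H0) depth=32
  lookup 115.80.151.191: bits 01110011010100001001011110111111 walk d0:H3→d1:-→d2:-→d3:-→d4:-→d5:-→d6:-→d7:-→d8:-→d9:-→d10:-→d11:-→d12:-→d13:-→d14:-→d15:-→d16:-→d17:-→d18:-→d19:-→d20:-→d21:-→d22:-→d23:-→d24:-→d25:-→d26:-→d27:-→d28:-→d29:-→d30:-→d31:-→d32:H0 -> H0
  lookup 115.80.151.255: bits 0111001101010000100101111 walk d0:H3→d1:-→d2:-→d3:-→d4:-→d5:-→d6:-→d7:-→d8:-→d9:-→d10:-→d11:-→d12:-→d13:-→d14:-→d15:-→d16:-→d17:-→d18:-→d19:-→d20:-→d21:-→d22:-→d23:-→d24:-→d25:- -> H3
  + 98.35.0.0/16 (H1) depth=16
  + 98.35.240.0/20 (H2) depth=20
  + 115.80.0.0/16 (H2) depth=16
  + 98.0.0.0/8 (H3) depth=8
  lookup 115.80.151.191: bits 01110011010100001001011110111111 walk d0:H3→d1:-→d2:-→d3:-→d4:-→d5:-→d6:-→d7:-→d8:-→d9:-→d10:-→d11:-→d12:-→d13:-→d14:-→d15:-→d16:H2→d17:-→d18:-→d19:-→d20:-→d21:-→d22:-→d23:-→d24:-→d25:-→d26:-→d27:-→d28:-→d29:-→d30:-→d31:-→d32:H0 -> H0
  lookup 98.35.240.136: bits 01100010001000111111 walk d0:H3→d1:-→d2:-→d3:-→d4:-→d5:-→d6:-→d7:-→d8:H3→d9:-→d10:-→d11:-→d12:-→d13:-→d14:-→d15:-→d16:H1→d17:-→d18:-→d19:-→d20:H2 -> H2
  lookup 115.80.1.72: bits 0111001101010000 walk d0:H3→d1:-→d2:-→d3:-→d4:-→d5:-→d6:-→d7:-→d8:-→d9:-→d10:-→d11:-→d12:-→d13:-→d14:-→d15:-→d16:H2 -> H2
  + 98.35.253.112/28 (H1) depth=28
  lookup 98.0.0.68: bits 0110001000 walk d0:H3→d1:-→d2:-→d3:-→d4:-→d5:-→d6:-→d7:-→d8:H3→d9:-→d10:- -> H3
  + 98.35.253.112/28 (H1) depth=28
  lookup 98.35.253.112: bits 0110001000100011111111010111 walk d0:H3→d1:-→d2:-→d3:-→d4:-→d5:-→d6:-→d7:-→d8:H3→d9:-→d10:-→d11:-→d12:-→d13:-→d14:-→d15:-→d16:H1→d17:-→d18:-→d19:-→d20:H2→d21:-→d22:-→d23:-→d24:-→d25:-→d26:-→d27:-→d28:H1 -> H1
  lookup 115.80.151.191: bits 01110011010100001001011110111111 walk d0:H3→d1:-→d2:-→d3:-→d4:-→d5:-→d6:-→d7:-→d8:-→d9:-→d10:-→d11:-→d12:-→d13:-→d14:-→d15:-→d16:H2→d17:-→d18:-→d19:-→d20:-→d21:-→d22:-→d23:-→d24:-→d25:-→d26:-→d27:-→d28:-→d29:-→d30:-→d31:-→d32:H0 -> H0
  lookup 98.35.240.37: bits 01100010001000111111 walk d0:H3→d1:-→d2:-→d3:-→d4:-→d5:-→d6:-→d7:-→d8:H3→d9:-→d10:-→d11:-→d12:-→d13:-→d14:-→d15:-→d16:H1→d17:-→d18:-→d19:-→d20:H2 -> H2
  lookup 98.31.12.255: bits 0110001000 walk d0:H3→d1:-→d2:-→d3:-→d4:-→d5:-→d6:-→d7:-→d8:H3→d9:-→d10:- -> H3
  + 115.80.151.176/28 (H2) depth=28
  lookup 115.80.0.44: bits 0111001101010000 walk d0:H3→d1:-→d2:-→d3:-→d4:-→d5:-→d6:-→d7:-→d8:-→d9:-→d10:-→d11:-→d12:-→d13:-→d14:-→d15:-→d16:H2 -> H2
  lookup 115.80.151.191: bits 01110011010100001001011110111111 walk d0:H3→d1:-→d2:-→d3:-→d4:-→d5:-→d6:-→d7:-→d8:-→d9:-→d10:-→d11:-→d12:-→d13:-→d14:-→d15:-→d16:H2→d17:-→d18:-→d19:-→d20:-→d21:-→d22:-→d23:-→d24:-→d25:-→d26:-→d27:-→d28:H2→d29:-→d30:-→d31:-→d32:H0 -> H0
  lookup 115.80.151.176: bits 0111001101010000100101111011 walk d0:H3→d1:-→d2:-→d3:-→d4:-→d5:-→d6:-→d7:-→d8:-→d9:-→d10:-→d11:-→d12:-→d13:-→d14:-→d15:-→d16:H2→d17:-→d18:-→d19:-→d20:-→d21:-→d22:-→d23:-→d24:-→d25:-→d26:-→d27:-→d28:H2 -> H2
  + 115.0.0.0/8 (H2) depth=8
  lookup 98.35.240.92: bits 01100010001000111111 walk d0:H3→d1:-→d2:-→d3:-→d4:-→d5:-→d6:-→d7:-→d8:H3→d9:-→d10:-→d11:-→d12:-→d13:-→d14:-→d15:-→d16:H1→d17:-→d18:-→d19:-→d20:H2 -> H2
  lookup 98.35.253.116: bits 0110001000100011111111010111 walk d0:H3→d1:-→d2:-→d3:-→d4:-→d5:-→d6:-→d7:-→d8:H3→d9:-→d10:-→d11:-→d12:-→d13:-→d14:-→d15:-→d16:H1→d17:-→d18:-→d19:-→d20:H2→d21:-→d22:-→d23:-→d24:-→d25:-→d26:-→d27:-→d28:H1 -> H1
  lookup 250.13.155.193: bits ε walk d0:H3 -> H3
  + 115.0.0.0/8 (H2) depth=8
  del 115.80.151.191/32 (clear depth 32)
  lookup 115.80.27.28: bits 0111001101010000 walk d0:H3→d1:-→d2:-→d3:-→d4:-→d5:-→d6:-→d7:-→d8:H2→d9:-→d10:-→d11:-→d12:-→d13:-→d14:-→d15:-→d16:H2 -> H2
  + 0.0.0.0/0 (H3) depth=0
  + 98.32.0.0/12 (H1) depth=12
  lookup 115.80.151.188: bits 011100110101000010010111101111 walk d0:H3→d1:-→d2:-→d3:-→d4:-→d5:-→d6:-→d7:-→d8:H2→d9:-→d10:-→d11:-→d12:-→d13:-→d14:-→d15:-→d16:H2→d17:-→d18:-→d19:-→d20:-→d21:-→d22:-→d23:-→d24:-→d25:-→d26:-→d27:-→d28:H2→d29:-→d30:- -> H2
  + 128.0.0.0/2 (H1) depth=2
  + 98.35.253.0/25 (H1) depth=25
  + 115.80.151.0/24 (H2) depth=24
  + 164.31.16.0/20 (H0) depth=20
  del 164.31.16.0/20 (clear depth 20)
  + 164.31.0.0/16 (H2) depth=16

== LOOKUPS ==
["H0","H3","H0","H2","H2","H3","H1","H0","H2","H3","H2","H0","H2","H2","H1","H3","H2","H2"]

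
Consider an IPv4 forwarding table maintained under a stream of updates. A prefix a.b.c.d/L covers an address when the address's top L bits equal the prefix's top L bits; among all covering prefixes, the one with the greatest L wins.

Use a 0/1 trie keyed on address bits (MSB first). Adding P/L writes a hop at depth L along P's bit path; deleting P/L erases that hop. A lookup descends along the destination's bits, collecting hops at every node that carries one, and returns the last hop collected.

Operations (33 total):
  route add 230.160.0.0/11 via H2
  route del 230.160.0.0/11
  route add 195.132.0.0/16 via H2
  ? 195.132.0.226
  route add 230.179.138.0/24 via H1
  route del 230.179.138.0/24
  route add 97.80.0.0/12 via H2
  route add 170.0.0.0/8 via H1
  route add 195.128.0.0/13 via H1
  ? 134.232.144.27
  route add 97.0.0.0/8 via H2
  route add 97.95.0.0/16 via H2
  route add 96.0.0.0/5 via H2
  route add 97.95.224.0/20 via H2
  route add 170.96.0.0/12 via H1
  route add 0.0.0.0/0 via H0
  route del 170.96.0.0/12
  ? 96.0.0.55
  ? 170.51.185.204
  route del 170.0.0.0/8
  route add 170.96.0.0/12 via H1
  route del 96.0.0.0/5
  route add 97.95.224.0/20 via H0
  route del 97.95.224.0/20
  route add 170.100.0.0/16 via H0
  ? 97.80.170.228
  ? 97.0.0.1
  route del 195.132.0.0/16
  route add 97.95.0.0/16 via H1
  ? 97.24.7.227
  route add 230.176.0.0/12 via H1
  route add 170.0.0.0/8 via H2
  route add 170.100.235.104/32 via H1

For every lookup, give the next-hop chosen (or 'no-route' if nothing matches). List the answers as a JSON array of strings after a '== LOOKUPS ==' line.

Trace:
  + 230.160.0.0/11 (H2) depth=11
  del 230.160.0.0/11 (clear depth 11)
  + 195.132.0.0/16 (H2) depth=16
  lookup 195.132.0.226: bits 1100001110000100 walk d0:-→d1:-→d2:-→d3:-→d4:-→d5:-→d6:-→d7:-→d8:-→d9:-→d10:-→d11:-→d12:-→d13:-→d14:-→d15:-→d16:H2 -> H2
  + 230.179.138.0/24 (H1) depth=24
  del 230.179.138.0/24 (clear depth 24)
  + 97.80.0.0/12 (H2) depth=12
  + 170.0.0.0/8 (H1) depth=8
  + 195.128.0.0/13 (H1) depth=13
  lookup 134.232.144.27: bits 10 walk d0:-→d1:-→d2:- -> no-route
  + 97.0.0.0/8 (H2) depth=8
  + 97.95.0.0/16 (H2) depth=16
  + 96.0.0.0/5 (H2) depth=5
  + 97.95.224.0/20 (H2) depth=20
  + 170.96.0.0/12 (H1) depth=12
  + 0.0.0.0/0 (H0) depth=0
  del 170.96.0.0/12 (clear depth 12)
  lookup 96.0.0.55: bits 0110000 walk d0:H0→d1:-→d2:-→d3:-→d4:-→d5:H2→d6:-→d7:- -> H2
  lookup 170.51.185.204: bits 101010100 walk d0:H0→d1:-→d2:-→d3:-→d4:-→d5:-→d6:-→d7:-→d8:H1→d9:- -> H1
  del 170.0.0.0/8 (clear depth 8)
  + 170.96.0.0/12 (H1) depth=12
  del 96.0.0.0/5 (clear depth 5)
  + 97.95.224.0/20 (H0) depth=20
  del 97.95.224.0/20 (clear depth 20)
  + 170.100.0.0/16 (H0) depth=16
  lookup 97.80.170.228: bits 011000010101 walk d0:H0→d1:-→d2:-→d3:-→d4:-→d5:-→d6:-→d7:-→d8:H2→d9:-→d10:-→d11:-→d12:H2 -> H2
  lookup 97.0.0.1: bits 011000010 walk d0:H0→d1:-→d2:-→d3:-→d4:-→d5:-→d6:-→d7:-→d8:H2→d9:- -> H2
  del 195.132.0.0/16 (clear depth 16)
  + 97.95.0.0/16 (H1) depth=16
  lookup 97.24.7.227: bits 011000010 walk d0:H0→d1:-→d2:-→d3:-→d4:-→d5:-→d6:-→d7:-→d8:H2→d9:- -> H2
  + 230.176.0.0/12 (H1) depth=12
  + 170.0.0.0/8 (H2) depth=8
  + 170.100.235.104/32 (H1) depth=32

== LOOKUPS ==
["H2","no-route","H2","H1","H2","H2","H2"]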